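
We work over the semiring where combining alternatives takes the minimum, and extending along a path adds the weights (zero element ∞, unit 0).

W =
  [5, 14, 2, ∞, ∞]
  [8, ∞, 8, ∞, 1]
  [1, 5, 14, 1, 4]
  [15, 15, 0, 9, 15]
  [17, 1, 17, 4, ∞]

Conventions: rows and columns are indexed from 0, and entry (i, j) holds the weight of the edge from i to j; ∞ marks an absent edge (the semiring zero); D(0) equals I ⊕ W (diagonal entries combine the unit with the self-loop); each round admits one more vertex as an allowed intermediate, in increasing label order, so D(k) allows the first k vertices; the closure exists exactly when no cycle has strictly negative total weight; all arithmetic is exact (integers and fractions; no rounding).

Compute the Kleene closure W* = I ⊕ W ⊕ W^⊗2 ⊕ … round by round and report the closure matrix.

D(0):
  [0, 14, 2, ∞, ∞]
  [8, 0, 8, ∞, 1]
  [1, 5, 0, 1, 4]
  [15, 15, 0, 0, 15]
  [17, 1, 17, 4, 0]
D(1):
  [0, 14, 2, ∞, ∞]
  [8, 0, 8, ∞, 1]
  [1, 5, 0, 1, 4]
  [15, 15, 0, 0, 15]
  [17, 1, 17, 4, 0]
D(2):
  [0, 14, 2, ∞, 15]
  [8, 0, 8, ∞, 1]
  [1, 5, 0, 1, 4]
  [15, 15, 0, 0, 15]
  [9, 1, 9, 4, 0]
D(3):
  [0, 7, 2, 3, 6]
  [8, 0, 8, 9, 1]
  [1, 5, 0, 1, 4]
  [1, 5, 0, 0, 4]
  [9, 1, 9, 4, 0]
D(4):
  [0, 7, 2, 3, 6]
  [8, 0, 8, 9, 1]
  [1, 5, 0, 1, 4]
  [1, 5, 0, 0, 4]
  [5, 1, 4, 4, 0]
D(5):
  [0, 7, 2, 3, 6]
  [6, 0, 5, 5, 1]
  [1, 5, 0, 1, 4]
  [1, 5, 0, 0, 4]
  [5, 1, 4, 4, 0]
Answer: W* = [[0, 7, 2, 3, 6], [6, 0, 5, 5, 1], [1, 5, 0, 1, 4], [1, 5, 0, 0, 4], [5, 1, 4, 4, 0]]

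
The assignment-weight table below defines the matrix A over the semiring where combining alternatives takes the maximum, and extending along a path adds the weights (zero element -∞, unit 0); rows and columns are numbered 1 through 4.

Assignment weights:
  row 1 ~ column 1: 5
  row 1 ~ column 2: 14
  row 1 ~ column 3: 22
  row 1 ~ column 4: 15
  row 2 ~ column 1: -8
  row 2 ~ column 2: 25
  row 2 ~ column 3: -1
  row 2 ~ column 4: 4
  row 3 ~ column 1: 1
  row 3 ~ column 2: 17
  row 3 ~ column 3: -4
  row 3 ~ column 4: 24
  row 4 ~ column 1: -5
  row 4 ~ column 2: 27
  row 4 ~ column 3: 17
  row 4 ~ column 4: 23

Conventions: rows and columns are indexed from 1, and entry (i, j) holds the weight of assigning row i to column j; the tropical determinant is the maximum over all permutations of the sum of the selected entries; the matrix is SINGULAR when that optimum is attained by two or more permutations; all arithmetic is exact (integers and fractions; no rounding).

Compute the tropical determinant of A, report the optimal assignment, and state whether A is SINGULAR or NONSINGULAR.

σ = (1, 2, 3, 4): 5 + 25 + (-4) + 23 = 49
σ = (1, 2, 4, 3): 5 + 25 + 24 + 17 = 71
σ = (1, 3, 2, 4): 5 + (-1) + 17 + 23 = 44
σ = (1, 3, 4, 2): 5 + (-1) + 24 + 27 = 55
σ = (1, 4, 2, 3): 5 + 4 + 17 + 17 = 43
σ = (1, 4, 3, 2): 5 + 4 + (-4) + 27 = 32
σ = (2, 1, 3, 4): 14 + (-8) + (-4) + 23 = 25
σ = (2, 1, 4, 3): 14 + (-8) + 24 + 17 = 47
σ = (2, 3, 1, 4): 14 + (-1) + 1 + 23 = 37
σ = (2, 3, 4, 1): 14 + (-1) + 24 + (-5) = 32
σ = (2, 4, 1, 3): 14 + 4 + 1 + 17 = 36
σ = (2, 4, 3, 1): 14 + 4 + (-4) + (-5) = 9
σ = (3, 1, 2, 4): 22 + (-8) + 17 + 23 = 54
σ = (3, 1, 4, 2): 22 + (-8) + 24 + 27 = 65
σ = (3, 2, 1, 4): 22 + 25 + 1 + 23 = 71
σ = (3, 2, 4, 1): 22 + 25 + 24 + (-5) = 66
σ = (3, 4, 1, 2): 22 + 4 + 1 + 27 = 54
σ = (3, 4, 2, 1): 22 + 4 + 17 + (-5) = 38
σ = (4, 1, 2, 3): 15 + (-8) + 17 + 17 = 41
σ = (4, 1, 3, 2): 15 + (-8) + (-4) + 27 = 30
σ = (4, 2, 1, 3): 15 + 25 + 1 + 17 = 58
σ = (4, 2, 3, 1): 15 + 25 + (-4) + (-5) = 31
σ = (4, 3, 1, 2): 15 + (-1) + 1 + 27 = 42
σ = (4, 3, 2, 1): 15 + (-1) + 17 + (-5) = 26
Optimal value attained by: σ = (1, 2, 4, 3).
Answer: det⊕(A) = 71; verdict: SINGULAR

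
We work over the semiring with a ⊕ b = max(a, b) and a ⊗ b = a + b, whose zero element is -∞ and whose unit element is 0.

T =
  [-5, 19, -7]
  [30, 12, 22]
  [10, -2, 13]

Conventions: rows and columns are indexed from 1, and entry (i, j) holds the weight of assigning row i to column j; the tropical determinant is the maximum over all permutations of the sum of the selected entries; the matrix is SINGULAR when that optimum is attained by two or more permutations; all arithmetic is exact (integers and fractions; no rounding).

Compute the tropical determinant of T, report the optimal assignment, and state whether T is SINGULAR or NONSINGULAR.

σ = (1, 2, 3): (-5) + 12 + 13 = 20
σ = (1, 3, 2): (-5) + 22 + (-2) = 15
σ = (2, 1, 3): 19 + 30 + 13 = 62
σ = (2, 3, 1): 19 + 22 + 10 = 51
σ = (3, 1, 2): (-7) + 30 + (-2) = 21
σ = (3, 2, 1): (-7) + 12 + 10 = 15
Optimal value attained by: σ = (2, 1, 3).
Answer: det⊕(T) = 62; verdict: NONSINGULAR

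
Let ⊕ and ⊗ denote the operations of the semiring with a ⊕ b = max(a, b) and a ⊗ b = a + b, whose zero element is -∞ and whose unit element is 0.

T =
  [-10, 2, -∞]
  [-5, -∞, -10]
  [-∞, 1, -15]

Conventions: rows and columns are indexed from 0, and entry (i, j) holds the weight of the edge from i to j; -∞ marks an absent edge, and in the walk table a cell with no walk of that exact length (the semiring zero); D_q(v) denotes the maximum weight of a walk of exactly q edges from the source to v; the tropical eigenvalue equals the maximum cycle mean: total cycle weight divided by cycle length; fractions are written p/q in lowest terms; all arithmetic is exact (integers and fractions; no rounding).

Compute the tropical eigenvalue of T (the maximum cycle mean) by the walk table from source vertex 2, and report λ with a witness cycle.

q=0: [-∞, -∞, 0]
q=1: [-∞, 1, -15]
q=2: [-4, -14, -9]
q=3: [-14, -2, -24]
Optimal cycle mean attained by: cycle 0->1->0, total 2 + (-5), length 2.
Answer: λ = -3/2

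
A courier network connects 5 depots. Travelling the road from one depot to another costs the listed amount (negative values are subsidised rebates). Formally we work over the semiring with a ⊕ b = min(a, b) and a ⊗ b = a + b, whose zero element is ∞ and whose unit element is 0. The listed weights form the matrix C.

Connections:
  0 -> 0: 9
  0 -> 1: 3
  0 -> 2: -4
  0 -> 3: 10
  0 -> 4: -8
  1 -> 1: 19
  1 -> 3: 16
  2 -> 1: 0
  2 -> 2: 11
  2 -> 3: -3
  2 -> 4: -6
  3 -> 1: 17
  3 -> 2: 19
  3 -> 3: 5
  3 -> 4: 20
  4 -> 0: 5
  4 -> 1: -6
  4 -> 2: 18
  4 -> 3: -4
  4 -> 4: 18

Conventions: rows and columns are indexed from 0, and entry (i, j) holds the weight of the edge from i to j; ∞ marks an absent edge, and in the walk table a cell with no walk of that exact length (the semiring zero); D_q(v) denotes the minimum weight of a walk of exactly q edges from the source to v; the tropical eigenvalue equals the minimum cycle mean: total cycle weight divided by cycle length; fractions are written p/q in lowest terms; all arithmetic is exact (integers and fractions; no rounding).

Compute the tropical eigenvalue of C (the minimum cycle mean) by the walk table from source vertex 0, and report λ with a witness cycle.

q=0: [0, ∞, ∞, ∞, ∞]
q=1: [9, 3, -4, 10, -8]
q=2: [-3, -14, 5, -12, -10]
q=3: [-5, -16, -7, -14, -11]
q=4: [-6, -17, -9, -15, -13]
q=5: [-8, -19, -10, -17, -15]
Optimal cycle mean attained by: cycle 0->2->4->0, total (-4) + (-6) + 5, length 3.
Answer: λ = -5/3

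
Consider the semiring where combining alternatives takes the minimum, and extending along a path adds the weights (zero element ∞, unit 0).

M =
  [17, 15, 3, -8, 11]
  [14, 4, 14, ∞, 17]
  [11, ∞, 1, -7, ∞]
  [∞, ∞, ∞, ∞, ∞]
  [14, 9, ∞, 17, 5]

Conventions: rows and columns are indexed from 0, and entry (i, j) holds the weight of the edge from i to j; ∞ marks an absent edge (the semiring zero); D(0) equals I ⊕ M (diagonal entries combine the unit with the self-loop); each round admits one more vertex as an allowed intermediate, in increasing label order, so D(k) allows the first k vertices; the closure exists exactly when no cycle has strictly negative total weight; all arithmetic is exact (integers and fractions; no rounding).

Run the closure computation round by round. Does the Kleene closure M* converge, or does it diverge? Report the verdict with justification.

D(0):
  [0, 15, 3, -8, 11]
  [14, 0, 14, ∞, 17]
  [11, ∞, 0, -7, ∞]
  [∞, ∞, ∞, 0, ∞]
  [14, 9, ∞, 17, 0]
D(1):
  [0, 15, 3, -8, 11]
  [14, 0, 14, 6, 17]
  [11, 26, 0, -7, 22]
  [∞, ∞, ∞, 0, ∞]
  [14, 9, 17, 6, 0]
D(2):
  [0, 15, 3, -8, 11]
  [14, 0, 14, 6, 17]
  [11, 26, 0, -7, 22]
  [∞, ∞, ∞, 0, ∞]
  [14, 9, 17, 6, 0]
D(3):
  [0, 15, 3, -8, 11]
  [14, 0, 14, 6, 17]
  [11, 26, 0, -7, 22]
  [∞, ∞, ∞, 0, ∞]
  [14, 9, 17, 6, 0]
D(4):
  [0, 15, 3, -8, 11]
  [14, 0, 14, 6, 17]
  [11, 26, 0, -7, 22]
  [∞, ∞, ∞, 0, ∞]
  [14, 9, 17, 6, 0]
D(5):
  [0, 15, 3, -8, 11]
  [14, 0, 14, 6, 17]
  [11, 26, 0, -7, 22]
  [∞, ∞, ∞, 0, ∞]
  [14, 9, 17, 6, 0]
Key observation: every diagonal entry stays at the unit through all rounds, so no improving cycle exists.
Answer: CONVERGES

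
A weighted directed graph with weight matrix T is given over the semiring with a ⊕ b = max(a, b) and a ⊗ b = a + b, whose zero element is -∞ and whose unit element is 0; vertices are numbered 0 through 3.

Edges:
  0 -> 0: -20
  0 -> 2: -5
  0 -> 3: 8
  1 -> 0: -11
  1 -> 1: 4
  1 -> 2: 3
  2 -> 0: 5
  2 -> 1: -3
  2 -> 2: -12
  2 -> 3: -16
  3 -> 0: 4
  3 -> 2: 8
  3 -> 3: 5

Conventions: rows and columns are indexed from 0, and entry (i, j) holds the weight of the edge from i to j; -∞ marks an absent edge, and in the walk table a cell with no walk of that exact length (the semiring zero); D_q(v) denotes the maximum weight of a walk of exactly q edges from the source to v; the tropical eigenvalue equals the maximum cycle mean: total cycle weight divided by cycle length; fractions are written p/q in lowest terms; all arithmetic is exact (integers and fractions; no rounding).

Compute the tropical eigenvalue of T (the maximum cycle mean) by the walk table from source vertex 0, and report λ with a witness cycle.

q=0: [0, -∞, -∞, -∞]
q=1: [-20, -∞, -5, 8]
q=2: [12, -8, 16, 13]
q=3: [21, 13, 21, 20]
q=4: [26, 18, 28, 29]
Optimal cycle mean attained by: cycle 0->3->2->0, total 8 + 8 + 5, length 3.
Answer: λ = 7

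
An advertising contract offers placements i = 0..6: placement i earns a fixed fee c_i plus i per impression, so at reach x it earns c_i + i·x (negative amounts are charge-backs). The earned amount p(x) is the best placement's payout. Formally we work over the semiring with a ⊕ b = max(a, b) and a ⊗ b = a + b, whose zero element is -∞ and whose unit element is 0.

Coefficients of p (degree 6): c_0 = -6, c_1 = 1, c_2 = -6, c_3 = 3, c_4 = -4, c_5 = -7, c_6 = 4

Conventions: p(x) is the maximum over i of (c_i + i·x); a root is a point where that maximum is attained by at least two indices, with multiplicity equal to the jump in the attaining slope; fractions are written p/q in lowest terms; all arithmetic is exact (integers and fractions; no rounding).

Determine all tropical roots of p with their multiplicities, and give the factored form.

hull edge (i=0, c=-6) to (i=1, c=1): slope 7, span 1
hull edge (i=1, c=1) to (i=3, c=3): slope 1, span 2
hull edge (i=3, c=3) to (i=6, c=4): slope 1/3, span 3
Factored form: p(x) = 4 ⊗ (x ⊕ (-7)) ⊗ (x ⊕ (-1)) ⊗ (x ⊕ (-1)) ⊗ (x ⊕ (-1/3)) ⊗ (x ⊕ (-1/3)) ⊗ (x ⊕ (-1/3))
Answer: roots = -7 (mult 1), -1 (mult 2), -1/3 (mult 3)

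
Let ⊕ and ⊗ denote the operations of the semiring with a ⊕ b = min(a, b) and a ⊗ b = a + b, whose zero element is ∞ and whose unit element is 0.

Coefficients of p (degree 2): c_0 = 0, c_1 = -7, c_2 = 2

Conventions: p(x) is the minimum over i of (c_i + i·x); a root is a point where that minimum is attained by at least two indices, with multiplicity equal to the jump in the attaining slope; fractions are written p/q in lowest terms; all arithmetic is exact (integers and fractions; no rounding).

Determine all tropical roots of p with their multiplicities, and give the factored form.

hull edge (i=0, c=0) to (i=1, c=-7): slope -7, span 1
hull edge (i=1, c=-7) to (i=2, c=2): slope 9, span 1
Factored form: p(x) = 2 ⊗ (x ⊕ (-9)) ⊗ (x ⊕ 7)
Answer: roots = -9 (mult 1), 7 (mult 1)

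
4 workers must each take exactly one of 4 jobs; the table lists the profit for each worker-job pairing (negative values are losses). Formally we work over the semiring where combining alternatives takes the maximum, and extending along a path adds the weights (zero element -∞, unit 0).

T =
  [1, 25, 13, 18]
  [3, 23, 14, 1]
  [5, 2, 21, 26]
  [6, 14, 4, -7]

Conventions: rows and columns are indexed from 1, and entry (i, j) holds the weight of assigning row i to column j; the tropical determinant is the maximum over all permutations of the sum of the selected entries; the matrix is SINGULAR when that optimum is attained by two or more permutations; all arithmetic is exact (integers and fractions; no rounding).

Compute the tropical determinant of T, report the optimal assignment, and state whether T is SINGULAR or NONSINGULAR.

σ = (1, 2, 3, 4): 1 + 23 + 21 + (-7) = 38
σ = (1, 2, 4, 3): 1 + 23 + 26 + 4 = 54
σ = (1, 3, 2, 4): 1 + 14 + 2 + (-7) = 10
σ = (1, 3, 4, 2): 1 + 14 + 26 + 14 = 55
σ = (1, 4, 2, 3): 1 + 1 + 2 + 4 = 8
σ = (1, 4, 3, 2): 1 + 1 + 21 + 14 = 37
σ = (2, 1, 3, 4): 25 + 3 + 21 + (-7) = 42
σ = (2, 1, 4, 3): 25 + 3 + 26 + 4 = 58
σ = (2, 3, 1, 4): 25 + 14 + 5 + (-7) = 37
σ = (2, 3, 4, 1): 25 + 14 + 26 + 6 = 71
σ = (2, 4, 1, 3): 25 + 1 + 5 + 4 = 35
σ = (2, 4, 3, 1): 25 + 1 + 21 + 6 = 53
σ = (3, 1, 2, 4): 13 + 3 + 2 + (-7) = 11
σ = (3, 1, 4, 2): 13 + 3 + 26 + 14 = 56
σ = (3, 2, 1, 4): 13 + 23 + 5 + (-7) = 34
σ = (3, 2, 4, 1): 13 + 23 + 26 + 6 = 68
σ = (3, 4, 1, 2): 13 + 1 + 5 + 14 = 33
σ = (3, 4, 2, 1): 13 + 1 + 2 + 6 = 22
σ = (4, 1, 2, 3): 18 + 3 + 2 + 4 = 27
σ = (4, 1, 3, 2): 18 + 3 + 21 + 14 = 56
σ = (4, 2, 1, 3): 18 + 23 + 5 + 4 = 50
σ = (4, 2, 3, 1): 18 + 23 + 21 + 6 = 68
σ = (4, 3, 1, 2): 18 + 14 + 5 + 14 = 51
σ = (4, 3, 2, 1): 18 + 14 + 2 + 6 = 40
Optimal value attained by: σ = (2, 3, 4, 1).
Answer: det⊕(T) = 71; verdict: NONSINGULAR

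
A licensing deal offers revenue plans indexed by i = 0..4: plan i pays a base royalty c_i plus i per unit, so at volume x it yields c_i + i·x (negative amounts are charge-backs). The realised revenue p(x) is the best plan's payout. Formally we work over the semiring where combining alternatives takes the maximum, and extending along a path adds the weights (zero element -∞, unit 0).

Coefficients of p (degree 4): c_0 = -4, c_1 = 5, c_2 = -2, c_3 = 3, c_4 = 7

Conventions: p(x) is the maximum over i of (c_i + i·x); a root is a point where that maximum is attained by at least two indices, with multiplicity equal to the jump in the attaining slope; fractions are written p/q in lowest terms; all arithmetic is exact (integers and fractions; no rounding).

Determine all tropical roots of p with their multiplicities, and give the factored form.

hull edge (i=0, c=-4) to (i=1, c=5): slope 9, span 1
hull edge (i=1, c=5) to (i=4, c=7): slope 2/3, span 3
Factored form: p(x) = 7 ⊗ (x ⊕ (-9)) ⊗ (x ⊕ (-2/3)) ⊗ (x ⊕ (-2/3)) ⊗ (x ⊕ (-2/3))
Answer: roots = -9 (mult 1), -2/3 (mult 3)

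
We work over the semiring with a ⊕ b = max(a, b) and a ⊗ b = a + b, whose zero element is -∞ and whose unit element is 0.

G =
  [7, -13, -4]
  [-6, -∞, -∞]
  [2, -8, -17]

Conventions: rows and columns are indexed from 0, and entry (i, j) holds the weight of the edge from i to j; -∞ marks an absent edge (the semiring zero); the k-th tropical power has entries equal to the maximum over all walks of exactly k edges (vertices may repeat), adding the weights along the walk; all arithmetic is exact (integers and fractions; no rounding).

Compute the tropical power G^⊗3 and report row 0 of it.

G^⊗2:
  [14, -6, 3]
  [1, -19, -10]
  [9, -11, -2]
G^⊗3:
  [21, 1, 10]
  [8, -12, -3]
  [16, -4, 5]
Answer: row 0 of G^⊗3 = [21, 1, 10]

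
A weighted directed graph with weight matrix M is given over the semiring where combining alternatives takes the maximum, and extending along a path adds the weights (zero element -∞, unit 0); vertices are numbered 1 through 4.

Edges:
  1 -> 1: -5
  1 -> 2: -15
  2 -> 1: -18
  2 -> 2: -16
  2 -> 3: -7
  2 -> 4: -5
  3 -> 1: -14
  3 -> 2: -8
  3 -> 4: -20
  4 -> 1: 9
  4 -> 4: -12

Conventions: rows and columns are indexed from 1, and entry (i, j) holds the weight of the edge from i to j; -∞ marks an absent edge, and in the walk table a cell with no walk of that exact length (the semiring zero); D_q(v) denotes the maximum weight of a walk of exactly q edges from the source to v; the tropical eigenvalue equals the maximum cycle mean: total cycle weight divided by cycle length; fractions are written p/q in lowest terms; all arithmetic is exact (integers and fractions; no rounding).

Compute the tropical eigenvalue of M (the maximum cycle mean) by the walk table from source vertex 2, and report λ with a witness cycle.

q=0: [-∞, 0, -∞, -∞]
q=1: [-18, -16, -7, -5]
q=2: [4, -15, -23, -17]
q=3: [-1, -11, -22, -20]
q=4: [-6, -16, -18, -16]
Optimal cycle mean attained by: cycle 1->2->4->1, total (-15) + (-5) + 9, length 3.
Answer: λ = -11/3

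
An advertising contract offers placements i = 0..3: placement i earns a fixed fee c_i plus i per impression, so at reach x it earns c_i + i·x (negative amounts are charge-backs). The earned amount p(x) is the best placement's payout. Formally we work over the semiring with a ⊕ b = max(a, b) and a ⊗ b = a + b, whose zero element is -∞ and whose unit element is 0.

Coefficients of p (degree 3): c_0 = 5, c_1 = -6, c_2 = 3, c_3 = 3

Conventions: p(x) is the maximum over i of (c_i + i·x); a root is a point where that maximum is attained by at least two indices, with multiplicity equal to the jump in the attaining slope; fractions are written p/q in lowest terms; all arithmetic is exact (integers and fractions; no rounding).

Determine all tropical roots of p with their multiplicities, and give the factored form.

hull edge (i=0, c=5) to (i=3, c=3): slope -2/3, span 3
Factored form: p(x) = 3 ⊗ (x ⊕ 2/3) ⊗ (x ⊕ 2/3) ⊗ (x ⊕ 2/3)
Answer: roots = 2/3 (mult 3)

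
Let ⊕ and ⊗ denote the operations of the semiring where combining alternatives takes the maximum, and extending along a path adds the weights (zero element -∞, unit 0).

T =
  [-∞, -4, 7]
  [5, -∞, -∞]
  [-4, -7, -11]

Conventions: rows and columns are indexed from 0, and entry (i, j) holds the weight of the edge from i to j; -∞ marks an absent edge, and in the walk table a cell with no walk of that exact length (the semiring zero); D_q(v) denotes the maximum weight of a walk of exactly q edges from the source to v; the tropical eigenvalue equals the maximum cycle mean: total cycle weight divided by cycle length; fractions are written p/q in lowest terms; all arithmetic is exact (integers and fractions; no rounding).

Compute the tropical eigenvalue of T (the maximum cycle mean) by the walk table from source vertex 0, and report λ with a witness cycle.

q=0: [0, -∞, -∞]
q=1: [-∞, -4, 7]
q=2: [3, 0, -4]
q=3: [5, -1, 10]
Optimal cycle mean attained by: cycle 0->2->1->0, total 7 + (-7) + 5, length 3.
Answer: λ = 5/3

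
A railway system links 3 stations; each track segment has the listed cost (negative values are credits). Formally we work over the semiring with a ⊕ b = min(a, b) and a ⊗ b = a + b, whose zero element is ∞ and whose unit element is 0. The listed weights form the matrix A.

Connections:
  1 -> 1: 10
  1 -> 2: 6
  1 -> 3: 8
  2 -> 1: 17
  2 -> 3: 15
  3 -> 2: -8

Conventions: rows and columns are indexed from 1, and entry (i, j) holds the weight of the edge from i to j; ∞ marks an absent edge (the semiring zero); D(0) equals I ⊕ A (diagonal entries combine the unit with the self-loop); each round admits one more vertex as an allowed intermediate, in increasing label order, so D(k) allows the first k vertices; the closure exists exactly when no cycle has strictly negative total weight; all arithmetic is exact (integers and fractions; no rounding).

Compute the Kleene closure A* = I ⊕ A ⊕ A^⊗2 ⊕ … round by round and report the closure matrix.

D(0):
  [0, 6, 8]
  [17, 0, 15]
  [∞, -8, 0]
D(1):
  [0, 6, 8]
  [17, 0, 15]
  [∞, -8, 0]
D(2):
  [0, 6, 8]
  [17, 0, 15]
  [9, -8, 0]
D(3):
  [0, 0, 8]
  [17, 0, 15]
  [9, -8, 0]
Answer: A* = [[0, 0, 8], [17, 0, 15], [9, -8, 0]]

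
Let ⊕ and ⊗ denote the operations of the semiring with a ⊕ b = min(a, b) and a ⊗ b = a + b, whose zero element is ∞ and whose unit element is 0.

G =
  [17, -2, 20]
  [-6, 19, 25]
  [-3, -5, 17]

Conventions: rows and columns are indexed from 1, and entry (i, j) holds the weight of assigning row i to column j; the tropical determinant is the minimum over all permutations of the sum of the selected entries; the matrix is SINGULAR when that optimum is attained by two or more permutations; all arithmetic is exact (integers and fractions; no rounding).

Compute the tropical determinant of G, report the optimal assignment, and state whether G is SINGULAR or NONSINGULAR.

σ = (1, 2, 3): 17 + 19 + 17 = 53
σ = (1, 3, 2): 17 + 25 + (-5) = 37
σ = (2, 1, 3): (-2) + (-6) + 17 = 9
σ = (2, 3, 1): (-2) + 25 + (-3) = 20
σ = (3, 1, 2): 20 + (-6) + (-5) = 9
σ = (3, 2, 1): 20 + 19 + (-3) = 36
Optimal value attained by: σ = (2, 1, 3).
Answer: det⊕(G) = 9; verdict: SINGULAR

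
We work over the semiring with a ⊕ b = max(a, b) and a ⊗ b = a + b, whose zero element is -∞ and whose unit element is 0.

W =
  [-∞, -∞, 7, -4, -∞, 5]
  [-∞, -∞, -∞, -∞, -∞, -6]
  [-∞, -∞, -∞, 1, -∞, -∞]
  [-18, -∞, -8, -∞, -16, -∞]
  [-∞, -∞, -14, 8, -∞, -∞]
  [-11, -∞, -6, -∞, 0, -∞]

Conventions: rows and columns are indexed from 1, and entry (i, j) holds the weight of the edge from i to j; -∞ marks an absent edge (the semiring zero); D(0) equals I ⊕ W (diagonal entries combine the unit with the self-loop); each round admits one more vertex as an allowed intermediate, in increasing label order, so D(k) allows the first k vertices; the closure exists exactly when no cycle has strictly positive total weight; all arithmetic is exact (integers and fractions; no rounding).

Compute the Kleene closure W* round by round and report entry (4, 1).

D(0):
  [0, -∞, 7, -4, -∞, 5]
  [-∞, 0, -∞, -∞, -∞, -6]
  [-∞, -∞, 0, 1, -∞, -∞]
  [-18, -∞, -8, 0, -16, -∞]
  [-∞, -∞, -14, 8, 0, -∞]
  [-11, -∞, -6, -∞, 0, 0]
D(1):
  [0, -∞, 7, -4, -∞, 5]
  [-∞, 0, -∞, -∞, -∞, -6]
  [-∞, -∞, 0, 1, -∞, -∞]
  [-18, -∞, -8, 0, -16, -13]
  [-∞, -∞, -14, 8, 0, -∞]
  [-11, -∞, -4, -15, 0, 0]
D(2):
  [0, -∞, 7, -4, -∞, 5]
  [-∞, 0, -∞, -∞, -∞, -6]
  [-∞, -∞, 0, 1, -∞, -∞]
  [-18, -∞, -8, 0, -16, -13]
  [-∞, -∞, -14, 8, 0, -∞]
  [-11, -∞, -4, -15, 0, 0]
D(3):
  [0, -∞, 7, 8, -∞, 5]
  [-∞, 0, -∞, -∞, -∞, -6]
  [-∞, -∞, 0, 1, -∞, -∞]
  [-18, -∞, -8, 0, -16, -13]
  [-∞, -∞, -14, 8, 0, -∞]
  [-11, -∞, -4, -3, 0, 0]
D(4):
  [0, -∞, 7, 8, -8, 5]
  [-∞, 0, -∞, -∞, -∞, -6]
  [-17, -∞, 0, 1, -15, -12]
  [-18, -∞, -8, 0, -16, -13]
  [-10, -∞, 0, 8, 0, -5]
  [-11, -∞, -4, -3, 0, 0]
D(5):
  [0, -∞, 7, 8, -8, 5]
  [-∞, 0, -∞, -∞, -∞, -6]
  [-17, -∞, 0, 1, -15, -12]
  [-18, -∞, -8, 0, -16, -13]
  [-10, -∞, 0, 8, 0, -5]
  [-10, -∞, 0, 8, 0, 0]
D(6):
  [0, -∞, 7, 13, 5, 5]
  [-16, 0, -6, 2, -6, -6]
  [-17, -∞, 0, 1, -12, -12]
  [-18, -∞, -8, 0, -13, -13]
  [-10, -∞, 0, 8, 0, -5]
  [-10, -∞, 0, 8, 0, 0]
Answer: W*[4][1] = -18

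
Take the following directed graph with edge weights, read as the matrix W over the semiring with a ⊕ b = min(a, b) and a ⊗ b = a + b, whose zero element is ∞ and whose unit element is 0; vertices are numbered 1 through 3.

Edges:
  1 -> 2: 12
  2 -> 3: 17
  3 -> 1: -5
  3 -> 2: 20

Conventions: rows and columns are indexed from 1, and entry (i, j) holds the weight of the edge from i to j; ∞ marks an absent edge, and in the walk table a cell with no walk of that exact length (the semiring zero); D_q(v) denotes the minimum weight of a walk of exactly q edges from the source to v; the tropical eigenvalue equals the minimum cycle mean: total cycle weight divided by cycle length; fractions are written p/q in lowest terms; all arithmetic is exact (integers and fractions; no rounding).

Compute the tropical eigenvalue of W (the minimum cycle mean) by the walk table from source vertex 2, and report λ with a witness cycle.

q=0: [∞, 0, ∞]
q=1: [∞, ∞, 17]
q=2: [12, 37, ∞]
q=3: [∞, 24, 54]
Optimal cycle mean attained by: cycle 1->2->3->1, total 12 + 17 + (-5), length 3.
Answer: λ = 8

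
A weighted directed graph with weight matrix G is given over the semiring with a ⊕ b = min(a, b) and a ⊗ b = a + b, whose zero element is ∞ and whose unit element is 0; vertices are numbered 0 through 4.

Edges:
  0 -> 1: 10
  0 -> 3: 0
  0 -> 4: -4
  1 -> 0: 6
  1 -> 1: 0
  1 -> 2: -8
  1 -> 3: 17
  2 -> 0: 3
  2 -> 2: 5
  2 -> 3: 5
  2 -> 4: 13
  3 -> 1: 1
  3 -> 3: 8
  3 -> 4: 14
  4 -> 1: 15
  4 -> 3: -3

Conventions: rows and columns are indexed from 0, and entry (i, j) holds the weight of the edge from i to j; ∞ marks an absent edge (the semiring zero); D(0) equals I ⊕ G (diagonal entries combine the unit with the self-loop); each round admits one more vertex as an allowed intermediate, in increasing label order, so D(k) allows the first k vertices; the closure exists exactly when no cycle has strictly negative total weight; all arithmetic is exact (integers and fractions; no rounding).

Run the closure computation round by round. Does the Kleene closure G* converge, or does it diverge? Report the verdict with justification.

D(0):
  [0, 10, ∞, 0, -4]
  [6, 0, -8, 17, ∞]
  [3, ∞, 0, 5, 13]
  [∞, 1, ∞, 0, 14]
  [∞, 15, ∞, -3, 0]
D(1):
  [0, 10, ∞, 0, -4]
  [6, 0, -8, 6, 2]
  [3, 13, 0, 3, -1]
  [∞, 1, ∞, 0, 14]
  [∞, 15, ∞, -3, 0]
D(2):
  [0, 10, 2, 0, -4]
  [6, 0, -8, 6, 2]
  [3, 13, 0, 3, -1]
  [7, 1, -7, 0, 3]
  [21, 15, 7, -3, 0]
Detection: at round 3, diagonal entry (3, 3) turns strictly negative.
Key observation: the cycle 3->1->2->0->3 has total weight 1 + (-8) + 3 + 0, which is strictly negative.
Answer: DIVERGES — negative cycle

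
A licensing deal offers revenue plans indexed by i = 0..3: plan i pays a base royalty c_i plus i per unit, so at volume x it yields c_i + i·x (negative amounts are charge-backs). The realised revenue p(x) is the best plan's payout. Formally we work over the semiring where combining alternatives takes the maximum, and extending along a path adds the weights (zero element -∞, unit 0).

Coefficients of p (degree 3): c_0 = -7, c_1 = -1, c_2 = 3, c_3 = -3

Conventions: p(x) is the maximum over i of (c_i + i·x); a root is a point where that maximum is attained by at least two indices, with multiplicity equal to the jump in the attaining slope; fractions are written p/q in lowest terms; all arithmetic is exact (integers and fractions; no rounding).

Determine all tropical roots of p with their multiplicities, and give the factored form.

hull edge (i=0, c=-7) to (i=1, c=-1): slope 6, span 1
hull edge (i=1, c=-1) to (i=2, c=3): slope 4, span 1
hull edge (i=2, c=3) to (i=3, c=-3): slope -6, span 1
Factored form: p(x) = -3 ⊗ (x ⊕ (-6)) ⊗ (x ⊕ (-4)) ⊗ (x ⊕ 6)
Answer: roots = -6 (mult 1), -4 (mult 1), 6 (mult 1)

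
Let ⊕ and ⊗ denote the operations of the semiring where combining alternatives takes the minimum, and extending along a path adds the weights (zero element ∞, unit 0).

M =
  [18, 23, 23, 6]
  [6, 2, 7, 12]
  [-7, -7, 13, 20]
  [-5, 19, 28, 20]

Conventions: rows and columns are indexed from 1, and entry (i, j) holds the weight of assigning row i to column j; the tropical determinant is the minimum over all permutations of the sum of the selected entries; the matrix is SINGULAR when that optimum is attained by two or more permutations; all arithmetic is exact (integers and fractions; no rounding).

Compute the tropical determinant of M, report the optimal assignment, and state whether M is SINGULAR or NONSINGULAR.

σ = (1, 2, 3, 4): 18 + 2 + 13 + 20 = 53
σ = (1, 2, 4, 3): 18 + 2 + 20 + 28 = 68
σ = (1, 3, 2, 4): 18 + 7 + (-7) + 20 = 38
σ = (1, 3, 4, 2): 18 + 7 + 20 + 19 = 64
σ = (1, 4, 2, 3): 18 + 12 + (-7) + 28 = 51
σ = (1, 4, 3, 2): 18 + 12 + 13 + 19 = 62
σ = (2, 1, 3, 4): 23 + 6 + 13 + 20 = 62
σ = (2, 1, 4, 3): 23 + 6 + 20 + 28 = 77
σ = (2, 3, 1, 4): 23 + 7 + (-7) + 20 = 43
σ = (2, 3, 4, 1): 23 + 7 + 20 + (-5) = 45
σ = (2, 4, 1, 3): 23 + 12 + (-7) + 28 = 56
σ = (2, 4, 3, 1): 23 + 12 + 13 + (-5) = 43
σ = (3, 1, 2, 4): 23 + 6 + (-7) + 20 = 42
σ = (3, 1, 4, 2): 23 + 6 + 20 + 19 = 68
σ = (3, 2, 1, 4): 23 + 2 + (-7) + 20 = 38
σ = (3, 2, 4, 1): 23 + 2 + 20 + (-5) = 40
σ = (3, 4, 1, 2): 23 + 12 + (-7) + 19 = 47
σ = (3, 4, 2, 1): 23 + 12 + (-7) + (-5) = 23
σ = (4, 1, 2, 3): 6 + 6 + (-7) + 28 = 33
σ = (4, 1, 3, 2): 6 + 6 + 13 + 19 = 44
σ = (4, 2, 1, 3): 6 + 2 + (-7) + 28 = 29
σ = (4, 2, 3, 1): 6 + 2 + 13 + (-5) = 16
σ = (4, 3, 1, 2): 6 + 7 + (-7) + 19 = 25
σ = (4, 3, 2, 1): 6 + 7 + (-7) + (-5) = 1
Optimal value attained by: σ = (4, 3, 2, 1).
Answer: det⊕(M) = 1; verdict: NONSINGULAR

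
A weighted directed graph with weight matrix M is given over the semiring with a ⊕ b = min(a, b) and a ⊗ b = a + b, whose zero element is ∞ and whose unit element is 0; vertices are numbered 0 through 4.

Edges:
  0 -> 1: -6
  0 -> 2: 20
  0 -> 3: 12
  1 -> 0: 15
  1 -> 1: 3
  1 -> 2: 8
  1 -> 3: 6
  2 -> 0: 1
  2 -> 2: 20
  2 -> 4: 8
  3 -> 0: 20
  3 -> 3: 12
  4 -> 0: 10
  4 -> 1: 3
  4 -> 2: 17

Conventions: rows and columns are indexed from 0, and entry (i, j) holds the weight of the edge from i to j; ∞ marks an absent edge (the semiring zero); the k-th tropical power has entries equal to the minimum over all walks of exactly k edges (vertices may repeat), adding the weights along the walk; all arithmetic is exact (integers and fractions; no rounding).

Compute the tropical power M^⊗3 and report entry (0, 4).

M^⊗2:
  [9, -3, 2, 0, 28]
  [9, 6, 11, 9, 16]
  [18, -5, 21, 13, 28]
  [32, 14, 40, 24, ∞]
  [18, 4, 11, 9, 25]
M^⊗3:
  [3, 0, 5, 3, 10]
  [12, 3, 14, 12, 19]
  [10, -2, 3, 1, 29]
  [29, 17, 22, 20, 48]
  [12, 7, 12, 10, 19]
Key observation: the optimum is the walk 0->1->2->4, with weight (-6) + 8 + 8 = 10.
Optimal value attained by: walk 0->1->2->4.
Answer: (M^⊗3)[0][4] = 10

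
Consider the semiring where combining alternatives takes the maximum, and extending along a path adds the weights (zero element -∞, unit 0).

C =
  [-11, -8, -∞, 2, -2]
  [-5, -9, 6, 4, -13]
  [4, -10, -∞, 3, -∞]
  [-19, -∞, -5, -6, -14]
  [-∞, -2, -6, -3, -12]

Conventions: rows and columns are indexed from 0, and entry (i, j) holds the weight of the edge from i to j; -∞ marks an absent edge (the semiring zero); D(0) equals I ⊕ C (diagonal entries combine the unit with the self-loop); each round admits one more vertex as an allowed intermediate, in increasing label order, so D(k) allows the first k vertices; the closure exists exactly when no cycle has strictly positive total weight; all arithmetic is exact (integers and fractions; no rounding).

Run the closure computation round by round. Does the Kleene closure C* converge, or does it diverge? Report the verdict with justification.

D(0):
  [0, -8, -∞, 2, -2]
  [-5, 0, 6, 4, -13]
  [4, -10, 0, 3, -∞]
  [-19, -∞, -5, 0, -14]
  [-∞, -2, -6, -3, 0]
D(1):
  [0, -8, -∞, 2, -2]
  [-5, 0, 6, 4, -7]
  [4, -4, 0, 6, 2]
  [-19, -27, -5, 0, -14]
  [-∞, -2, -6, -3, 0]
Detection: at round 2, diagonal entry (2, 2) turns strictly positive.
Key observation: the cycle 2->0->1->2 has total weight 4 + (-8) + 6, which is strictly positive.
Answer: DIVERGES — positive cycle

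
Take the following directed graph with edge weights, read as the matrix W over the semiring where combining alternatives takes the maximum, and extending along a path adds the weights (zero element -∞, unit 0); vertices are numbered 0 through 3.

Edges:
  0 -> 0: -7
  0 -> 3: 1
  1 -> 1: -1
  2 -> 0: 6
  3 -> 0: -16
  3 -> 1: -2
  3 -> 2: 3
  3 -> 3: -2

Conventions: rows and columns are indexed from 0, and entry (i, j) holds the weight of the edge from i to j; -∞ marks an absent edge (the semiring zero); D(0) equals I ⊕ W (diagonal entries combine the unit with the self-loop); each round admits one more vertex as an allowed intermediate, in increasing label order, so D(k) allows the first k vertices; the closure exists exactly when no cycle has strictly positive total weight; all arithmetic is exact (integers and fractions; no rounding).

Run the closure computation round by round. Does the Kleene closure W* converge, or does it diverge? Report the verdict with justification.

D(0):
  [0, -∞, -∞, 1]
  [-∞, 0, -∞, -∞]
  [6, -∞, 0, -∞]
  [-16, -2, 3, 0]
D(1):
  [0, -∞, -∞, 1]
  [-∞, 0, -∞, -∞]
  [6, -∞, 0, 7]
  [-16, -2, 3, 0]
D(2):
  [0, -∞, -∞, 1]
  [-∞, 0, -∞, -∞]
  [6, -∞, 0, 7]
  [-16, -2, 3, 0]
Detection: at round 3, diagonal entry (3, 3) turns strictly positive.
Key observation: the cycle 3->2->0->3 has total weight 3 + 6 + 1, which is strictly positive.
Answer: DIVERGES — positive cycle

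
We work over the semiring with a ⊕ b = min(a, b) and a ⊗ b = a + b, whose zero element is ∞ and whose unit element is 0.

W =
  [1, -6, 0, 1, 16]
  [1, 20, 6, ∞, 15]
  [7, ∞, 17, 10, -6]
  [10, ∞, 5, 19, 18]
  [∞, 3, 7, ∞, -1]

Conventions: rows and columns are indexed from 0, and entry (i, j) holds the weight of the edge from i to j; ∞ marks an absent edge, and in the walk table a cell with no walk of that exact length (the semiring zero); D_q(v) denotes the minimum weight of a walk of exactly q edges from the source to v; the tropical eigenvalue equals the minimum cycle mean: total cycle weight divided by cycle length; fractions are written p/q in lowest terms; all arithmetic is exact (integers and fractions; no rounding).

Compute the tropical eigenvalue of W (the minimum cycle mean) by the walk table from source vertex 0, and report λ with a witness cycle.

q=0: [0, ∞, ∞, ∞, ∞]
q=1: [1, -6, 0, 1, 16]
q=2: [-5, -5, 0, 2, -6]
q=3: [-4, -11, -5, -4, -7]
q=4: [-10, -10, -5, -3, -11]
q=5: [-9, -16, -10, -9, -12]
Optimal cycle mean attained by: cycle 0->1->0, total (-6) + 1, length 2.
Answer: λ = -5/2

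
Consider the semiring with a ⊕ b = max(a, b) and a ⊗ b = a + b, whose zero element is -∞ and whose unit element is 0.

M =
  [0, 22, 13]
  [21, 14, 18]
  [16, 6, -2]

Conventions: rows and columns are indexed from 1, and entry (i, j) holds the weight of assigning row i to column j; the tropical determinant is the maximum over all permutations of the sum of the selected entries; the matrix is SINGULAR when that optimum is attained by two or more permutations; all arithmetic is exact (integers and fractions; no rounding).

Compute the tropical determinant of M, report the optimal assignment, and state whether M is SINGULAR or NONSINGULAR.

σ = (1, 2, 3): 0 + 14 + (-2) = 12
σ = (1, 3, 2): 0 + 18 + 6 = 24
σ = (2, 1, 3): 22 + 21 + (-2) = 41
σ = (2, 3, 1): 22 + 18 + 16 = 56
σ = (3, 1, 2): 13 + 21 + 6 = 40
σ = (3, 2, 1): 13 + 14 + 16 = 43
Optimal value attained by: σ = (2, 3, 1).
Answer: det⊕(M) = 56; verdict: NONSINGULAR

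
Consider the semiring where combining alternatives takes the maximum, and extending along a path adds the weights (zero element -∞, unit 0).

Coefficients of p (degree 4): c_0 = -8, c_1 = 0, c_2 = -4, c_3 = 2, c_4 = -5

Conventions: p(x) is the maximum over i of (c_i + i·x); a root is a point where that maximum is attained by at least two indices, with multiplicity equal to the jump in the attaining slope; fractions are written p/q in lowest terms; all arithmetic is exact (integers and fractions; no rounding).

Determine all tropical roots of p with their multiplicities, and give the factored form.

hull edge (i=0, c=-8) to (i=1, c=0): slope 8, span 1
hull edge (i=1, c=0) to (i=3, c=2): slope 1, span 2
hull edge (i=3, c=2) to (i=4, c=-5): slope -7, span 1
Factored form: p(x) = -5 ⊗ (x ⊕ (-8)) ⊗ (x ⊕ (-1)) ⊗ (x ⊕ (-1)) ⊗ (x ⊕ 7)
Answer: roots = -8 (mult 1), -1 (mult 2), 7 (mult 1)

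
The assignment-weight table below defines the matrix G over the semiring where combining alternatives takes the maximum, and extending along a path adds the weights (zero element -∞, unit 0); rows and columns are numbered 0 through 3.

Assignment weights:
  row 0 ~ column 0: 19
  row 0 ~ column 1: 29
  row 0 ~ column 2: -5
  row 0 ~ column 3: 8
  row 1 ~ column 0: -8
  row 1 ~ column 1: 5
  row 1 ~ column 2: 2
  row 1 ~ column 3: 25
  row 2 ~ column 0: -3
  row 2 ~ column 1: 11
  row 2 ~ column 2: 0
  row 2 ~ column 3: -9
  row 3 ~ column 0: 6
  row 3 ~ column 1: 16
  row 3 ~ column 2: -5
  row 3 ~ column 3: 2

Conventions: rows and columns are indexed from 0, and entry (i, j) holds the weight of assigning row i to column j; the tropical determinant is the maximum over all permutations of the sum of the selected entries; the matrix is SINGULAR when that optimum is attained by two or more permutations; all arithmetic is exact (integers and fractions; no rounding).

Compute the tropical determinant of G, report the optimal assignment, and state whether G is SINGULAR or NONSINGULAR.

σ = (0, 1, 2, 3): 19 + 5 + 0 + 2 = 26
σ = (0, 1, 3, 2): 19 + 5 + (-9) + (-5) = 10
σ = (0, 2, 1, 3): 19 + 2 + 11 + 2 = 34
σ = (0, 2, 3, 1): 19 + 2 + (-9) + 16 = 28
σ = (0, 3, 1, 2): 19 + 25 + 11 + (-5) = 50
σ = (0, 3, 2, 1): 19 + 25 + 0 + 16 = 60
σ = (1, 0, 2, 3): 29 + (-8) + 0 + 2 = 23
σ = (1, 0, 3, 2): 29 + (-8) + (-9) + (-5) = 7
σ = (1, 2, 0, 3): 29 + 2 + (-3) + 2 = 30
σ = (1, 2, 3, 0): 29 + 2 + (-9) + 6 = 28
σ = (1, 3, 0, 2): 29 + 25 + (-3) + (-5) = 46
σ = (1, 3, 2, 0): 29 + 25 + 0 + 6 = 60
σ = (2, 0, 1, 3): (-5) + (-8) + 11 + 2 = 0
σ = (2, 0, 3, 1): (-5) + (-8) + (-9) + 16 = -6
σ = (2, 1, 0, 3): (-5) + 5 + (-3) + 2 = -1
σ = (2, 1, 3, 0): (-5) + 5 + (-9) + 6 = -3
σ = (2, 3, 0, 1): (-5) + 25 + (-3) + 16 = 33
σ = (2, 3, 1, 0): (-5) + 25 + 11 + 6 = 37
σ = (3, 0, 1, 2): 8 + (-8) + 11 + (-5) = 6
σ = (3, 0, 2, 1): 8 + (-8) + 0 + 16 = 16
σ = (3, 1, 0, 2): 8 + 5 + (-3) + (-5) = 5
σ = (3, 1, 2, 0): 8 + 5 + 0 + 6 = 19
σ = (3, 2, 0, 1): 8 + 2 + (-3) + 16 = 23
σ = (3, 2, 1, 0): 8 + 2 + 11 + 6 = 27
Optimal value attained by: σ = (0, 3, 2, 1).
Answer: det⊕(G) = 60; verdict: SINGULAR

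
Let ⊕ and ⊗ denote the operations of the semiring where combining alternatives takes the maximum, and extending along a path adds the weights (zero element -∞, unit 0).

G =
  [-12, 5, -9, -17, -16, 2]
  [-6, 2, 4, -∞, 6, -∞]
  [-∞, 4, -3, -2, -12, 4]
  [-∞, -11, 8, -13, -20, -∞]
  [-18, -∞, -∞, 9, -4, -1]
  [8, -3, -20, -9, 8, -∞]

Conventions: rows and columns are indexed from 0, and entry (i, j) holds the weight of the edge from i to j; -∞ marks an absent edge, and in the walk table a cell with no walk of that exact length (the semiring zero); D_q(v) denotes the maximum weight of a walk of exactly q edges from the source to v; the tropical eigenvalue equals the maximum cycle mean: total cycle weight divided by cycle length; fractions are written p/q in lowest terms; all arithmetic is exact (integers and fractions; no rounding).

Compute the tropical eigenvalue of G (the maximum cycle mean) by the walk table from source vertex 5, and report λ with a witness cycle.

q=0: [-∞, -∞, -∞, -∞, -∞, 0]
q=1: [8, -3, -20, -9, 8, -∞]
q=2: [-4, 13, 1, 17, 4, 10]
q=3: [18, 15, 25, 13, 19, 5]
q=4: [13, 29, 22, 28, 21, 29]
q=5: [37, 31, 36, 30, 37, 26]
q=6: [34, 42, 38, 46, 37, 40]
Optimal cycle mean attained by: cycle 2->5->4->3->2, total 4 + 8 + 9 + 8, length 4.
Answer: λ = 29/4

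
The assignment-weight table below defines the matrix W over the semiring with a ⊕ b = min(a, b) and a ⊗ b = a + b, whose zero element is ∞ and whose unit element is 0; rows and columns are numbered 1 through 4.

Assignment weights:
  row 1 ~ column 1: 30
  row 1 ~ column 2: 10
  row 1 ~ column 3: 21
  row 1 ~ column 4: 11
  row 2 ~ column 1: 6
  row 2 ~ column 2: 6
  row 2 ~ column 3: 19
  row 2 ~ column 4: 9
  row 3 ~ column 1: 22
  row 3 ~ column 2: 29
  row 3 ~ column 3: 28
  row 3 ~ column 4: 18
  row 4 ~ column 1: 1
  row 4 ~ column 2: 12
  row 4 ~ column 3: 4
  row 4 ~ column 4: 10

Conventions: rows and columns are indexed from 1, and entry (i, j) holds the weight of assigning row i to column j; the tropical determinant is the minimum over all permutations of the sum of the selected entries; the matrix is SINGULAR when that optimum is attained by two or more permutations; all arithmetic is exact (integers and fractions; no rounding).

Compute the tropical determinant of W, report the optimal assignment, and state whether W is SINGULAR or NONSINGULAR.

σ = (1, 2, 3, 4): 30 + 6 + 28 + 10 = 74
σ = (1, 2, 4, 3): 30 + 6 + 18 + 4 = 58
σ = (1, 3, 2, 4): 30 + 19 + 29 + 10 = 88
σ = (1, 3, 4, 2): 30 + 19 + 18 + 12 = 79
σ = (1, 4, 2, 3): 30 + 9 + 29 + 4 = 72
σ = (1, 4, 3, 2): 30 + 9 + 28 + 12 = 79
σ = (2, 1, 3, 4): 10 + 6 + 28 + 10 = 54
σ = (2, 1, 4, 3): 10 + 6 + 18 + 4 = 38
σ = (2, 3, 1, 4): 10 + 19 + 22 + 10 = 61
σ = (2, 3, 4, 1): 10 + 19 + 18 + 1 = 48
σ = (2, 4, 1, 3): 10 + 9 + 22 + 4 = 45
σ = (2, 4, 3, 1): 10 + 9 + 28 + 1 = 48
σ = (3, 1, 2, 4): 21 + 6 + 29 + 10 = 66
σ = (3, 1, 4, 2): 21 + 6 + 18 + 12 = 57
σ = (3, 2, 1, 4): 21 + 6 + 22 + 10 = 59
σ = (3, 2, 4, 1): 21 + 6 + 18 + 1 = 46
σ = (3, 4, 1, 2): 21 + 9 + 22 + 12 = 64
σ = (3, 4, 2, 1): 21 + 9 + 29 + 1 = 60
σ = (4, 1, 2, 3): 11 + 6 + 29 + 4 = 50
σ = (4, 1, 3, 2): 11 + 6 + 28 + 12 = 57
σ = (4, 2, 1, 3): 11 + 6 + 22 + 4 = 43
σ = (4, 2, 3, 1): 11 + 6 + 28 + 1 = 46
σ = (4, 3, 1, 2): 11 + 19 + 22 + 12 = 64
σ = (4, 3, 2, 1): 11 + 19 + 29 + 1 = 60
Optimal value attained by: σ = (2, 1, 4, 3).
Answer: det⊕(W) = 38; verdict: NONSINGULAR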